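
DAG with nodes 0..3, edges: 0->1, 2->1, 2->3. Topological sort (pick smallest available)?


Kahn's algorithm, process smallest node first
Order: [0, 2, 1, 3]


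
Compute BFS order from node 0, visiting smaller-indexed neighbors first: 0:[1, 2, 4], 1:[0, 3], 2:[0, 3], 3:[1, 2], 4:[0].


BFS queue: start with [0]
Visit order: [0, 1, 2, 4, 3]


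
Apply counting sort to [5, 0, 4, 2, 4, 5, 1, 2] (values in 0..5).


Count array: [1, 1, 2, 0, 2, 2]
Reconstruct: [0, 1, 2, 2, 4, 4, 5, 5]


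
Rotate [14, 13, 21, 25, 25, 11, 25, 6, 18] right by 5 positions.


Right rotate by 5: [25, 11, 25, 6, 18, 14, 13, 21, 25]


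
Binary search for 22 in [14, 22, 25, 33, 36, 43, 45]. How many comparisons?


Search for 22:
[0,6] mid=3 arr[3]=33
[0,2] mid=1 arr[1]=22
Total: 2 comparisons


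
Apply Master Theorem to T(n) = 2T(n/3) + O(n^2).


a=2, b=3, c=2. log_3(2)=0.631 < c=2. Case 3: O(n^c) = O(n^2)
Complexity: O(n^2)


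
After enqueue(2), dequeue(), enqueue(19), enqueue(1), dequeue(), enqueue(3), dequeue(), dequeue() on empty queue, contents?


enqueue(2) -> [2]
dequeue() returns 2 -> []
enqueue(19) -> [19]
enqueue(1) -> [19, 1]
dequeue() returns 19 -> [1]
enqueue(3) -> [1, 3]
dequeue() returns 1 -> [3]
dequeue() returns 3 -> []
Final queue (front to back): []


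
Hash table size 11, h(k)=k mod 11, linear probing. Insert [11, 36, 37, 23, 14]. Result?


Insertions: 11->slot 0; 36->slot 3; 37->slot 4; 23->slot 1; 14->slot 5
Table: [11, 23, None, 36, 37, 14, None, None, None, None, None]


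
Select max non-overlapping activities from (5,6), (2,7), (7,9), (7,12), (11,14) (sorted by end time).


Greedy: pick earliest-ending, then skip overlaps.
Selected (3 activities): [(5, 6), (7, 9), (11, 14)]


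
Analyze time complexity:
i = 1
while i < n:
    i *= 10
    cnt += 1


Per nesting level: O(log n) = O(log n)
Complexity: O(log n)


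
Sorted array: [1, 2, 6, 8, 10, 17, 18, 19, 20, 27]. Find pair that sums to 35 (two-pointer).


Two pointers: lo=0, hi=9
Found pair: (8, 27) summing to 35


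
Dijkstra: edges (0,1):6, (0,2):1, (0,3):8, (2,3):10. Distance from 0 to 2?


Dijkstra from 0:
Distances: {0: 0, 1: 6, 2: 1, 3: 8}
Shortest distance to 2 = 1, path = [0, 2]


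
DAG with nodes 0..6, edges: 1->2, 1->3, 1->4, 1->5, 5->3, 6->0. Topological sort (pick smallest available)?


Kahn's algorithm, process smallest node first
Order: [1, 2, 4, 5, 3, 6, 0]


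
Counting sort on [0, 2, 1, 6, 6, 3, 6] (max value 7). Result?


Count array: [1, 1, 1, 1, 0, 0, 3, 0]
Reconstruct: [0, 1, 2, 3, 6, 6, 6]


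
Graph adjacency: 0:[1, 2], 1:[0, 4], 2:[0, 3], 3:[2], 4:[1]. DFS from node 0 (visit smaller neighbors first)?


DFS stack-based: start with [0]
Visit order: [0, 1, 4, 2, 3]


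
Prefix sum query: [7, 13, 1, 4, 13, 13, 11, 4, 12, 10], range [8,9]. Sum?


Prefix sums: [0, 7, 20, 21, 25, 38, 51, 62, 66, 78, 88]
Sum[8..9] = prefix[10] - prefix[8] = 88 - 66 = 22


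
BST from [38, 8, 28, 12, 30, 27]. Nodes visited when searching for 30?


BST root = 38
Search for 30: compare at each node
Path: [38, 8, 28, 30]


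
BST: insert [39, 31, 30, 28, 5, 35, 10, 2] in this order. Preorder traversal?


Root = 39; build tree by BST insertion.
Preorder traversal: [39, 31, 30, 28, 5, 2, 10, 35]


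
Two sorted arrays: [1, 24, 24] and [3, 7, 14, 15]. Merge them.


Compare heads, take smaller each step.
Merged: [1, 3, 7, 14, 15, 24, 24]


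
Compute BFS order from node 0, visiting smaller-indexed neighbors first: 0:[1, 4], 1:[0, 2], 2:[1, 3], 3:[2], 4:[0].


BFS queue: start with [0]
Visit order: [0, 1, 4, 2, 3]


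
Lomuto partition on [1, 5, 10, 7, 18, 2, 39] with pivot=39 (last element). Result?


Elements <= 39 go left of pivot.
Result: [1, 5, 10, 7, 18, 2, 39], pivot at index 6


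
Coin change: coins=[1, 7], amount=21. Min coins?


dp[0]=0; dp[i]=1+min(dp[i-c] for c in coins)
...dp[16]=4, dp[17]=5, dp[18]=6, dp[19]=7, dp[20]=8, dp[21]=3
Minimum coins for 21 = 3


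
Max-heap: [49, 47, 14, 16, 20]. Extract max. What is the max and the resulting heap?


Max = 49
Replace root with last, heapify down
Resulting heap: [47, 20, 14, 16]


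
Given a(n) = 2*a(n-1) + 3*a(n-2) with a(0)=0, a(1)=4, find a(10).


Build bottom-up:
...a(8)=6560, a(9)=19684, a(10)=2*19684+3*6560=59048


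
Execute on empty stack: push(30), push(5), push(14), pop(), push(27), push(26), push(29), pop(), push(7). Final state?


push(30) -> [30]
push(5) -> [30, 5]
push(14) -> [30, 5, 14]
pop() returns 14 -> [30, 5]
push(27) -> [30, 5, 27]
push(26) -> [30, 5, 27, 26]
push(29) -> [30, 5, 27, 26, 29]
pop() returns 29 -> [30, 5, 27, 26]
push(7) -> [30, 5, 27, 26, 7]
Final stack (bottom to top): [30, 5, 27, 26, 7]


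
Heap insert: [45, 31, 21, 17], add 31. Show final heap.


Append 31: [45, 31, 21, 17, 31]
Bubble up: no swaps needed
Result: [45, 31, 21, 17, 31]


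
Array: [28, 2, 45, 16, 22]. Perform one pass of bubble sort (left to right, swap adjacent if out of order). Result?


After one pass: [2, 28, 16, 22, 45]


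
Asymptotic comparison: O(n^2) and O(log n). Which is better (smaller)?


logarithmic grows slower than quadratic
O(log n) is asymptotically smaller; O(n^2) grows faster


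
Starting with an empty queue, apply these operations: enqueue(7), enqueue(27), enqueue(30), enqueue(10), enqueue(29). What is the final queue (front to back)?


enqueue(7) -> [7]
enqueue(27) -> [7, 27]
enqueue(30) -> [7, 27, 30]
enqueue(10) -> [7, 27, 30, 10]
enqueue(29) -> [7, 27, 30, 10, 29]
Final queue (front to back): [7, 27, 30, 10, 29]


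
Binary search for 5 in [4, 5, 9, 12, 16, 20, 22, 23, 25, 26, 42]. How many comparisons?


Search for 5:
[0,10] mid=5 arr[5]=20
[0,4] mid=2 arr[2]=9
[0,1] mid=0 arr[0]=4
[1,1] mid=1 arr[1]=5
Total: 4 comparisons


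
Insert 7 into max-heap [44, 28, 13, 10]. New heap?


Append 7: [44, 28, 13, 10, 7]
Bubble up: no swaps needed
Result: [44, 28, 13, 10, 7]


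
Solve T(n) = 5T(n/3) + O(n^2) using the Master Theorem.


a=5, b=3, c=2. log_3(5)=1.465 < c=2. Case 3: O(n^c) = O(n^2)
Complexity: O(n^2)


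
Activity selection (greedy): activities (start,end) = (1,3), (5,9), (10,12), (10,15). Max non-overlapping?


Greedy: pick earliest-ending, then skip overlaps.
Selected (3 activities): [(1, 3), (5, 9), (10, 12)]


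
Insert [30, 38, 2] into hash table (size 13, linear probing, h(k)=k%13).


Insertions: 30->slot 4; 38->slot 12; 2->slot 2
Table: [None, None, 2, None, 30, None, None, None, None, None, None, None, 38]


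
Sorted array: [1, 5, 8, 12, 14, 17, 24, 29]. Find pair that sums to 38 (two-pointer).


Two pointers: lo=0, hi=7
Found pair: (14, 24) summing to 38


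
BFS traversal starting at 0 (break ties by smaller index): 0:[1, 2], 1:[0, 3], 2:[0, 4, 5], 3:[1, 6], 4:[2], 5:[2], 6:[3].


BFS queue: start with [0]
Visit order: [0, 1, 2, 3, 4, 5, 6]


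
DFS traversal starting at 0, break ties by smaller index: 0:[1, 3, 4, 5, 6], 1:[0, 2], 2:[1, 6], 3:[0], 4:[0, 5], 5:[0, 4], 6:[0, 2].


DFS stack-based: start with [0]
Visit order: [0, 1, 2, 6, 3, 4, 5]


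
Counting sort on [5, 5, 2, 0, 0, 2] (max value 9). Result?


Count array: [2, 0, 2, 0, 0, 2, 0, 0, 0, 0]
Reconstruct: [0, 0, 2, 2, 5, 5]


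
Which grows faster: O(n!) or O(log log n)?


double-logarithmic grows slower than factorial
O(log log n) is asymptotically smaller; O(n!) grows faster


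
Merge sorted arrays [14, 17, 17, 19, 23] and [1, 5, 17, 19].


Compare heads, take smaller each step.
Merged: [1, 5, 14, 17, 17, 17, 19, 19, 23]


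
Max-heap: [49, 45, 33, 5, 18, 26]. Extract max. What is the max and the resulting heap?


Max = 49
Replace root with last, heapify down
Resulting heap: [45, 26, 33, 5, 18]


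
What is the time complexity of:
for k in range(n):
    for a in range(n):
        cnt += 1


Per nesting level: O(n) * O(n) = O(n^2)
Complexity: O(n^2)


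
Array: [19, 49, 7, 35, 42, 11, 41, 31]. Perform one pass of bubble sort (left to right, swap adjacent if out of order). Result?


After one pass: [19, 7, 35, 42, 11, 41, 31, 49]


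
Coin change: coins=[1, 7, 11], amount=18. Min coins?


dp[0]=0; dp[i]=1+min(dp[i-c] for c in coins)
...dp[13]=3, dp[14]=2, dp[15]=3, dp[16]=4, dp[17]=5, dp[18]=2
Minimum coins for 18 = 2


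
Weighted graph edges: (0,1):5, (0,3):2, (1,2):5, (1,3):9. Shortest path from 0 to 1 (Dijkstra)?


Dijkstra from 0:
Distances: {0: 0, 1: 5, 2: 10, 3: 2}
Shortest distance to 1 = 5, path = [0, 1]


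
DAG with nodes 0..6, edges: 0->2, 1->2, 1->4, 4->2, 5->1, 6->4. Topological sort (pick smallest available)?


Kahn's algorithm, process smallest node first
Order: [0, 3, 5, 1, 6, 4, 2]


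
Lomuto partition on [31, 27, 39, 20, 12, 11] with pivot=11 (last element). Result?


Elements <= 11 go left of pivot.
Result: [11, 27, 39, 20, 12, 31], pivot at index 0


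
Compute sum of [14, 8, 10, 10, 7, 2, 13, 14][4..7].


Prefix sums: [0, 14, 22, 32, 42, 49, 51, 64, 78]
Sum[4..7] = prefix[8] - prefix[4] = 78 - 42 = 36


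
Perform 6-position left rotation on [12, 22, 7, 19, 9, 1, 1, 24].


Left rotate by 6: [1, 24, 12, 22, 7, 19, 9, 1]


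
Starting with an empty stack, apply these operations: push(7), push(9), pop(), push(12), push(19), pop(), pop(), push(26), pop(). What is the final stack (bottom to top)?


push(7) -> [7]
push(9) -> [7, 9]
pop() returns 9 -> [7]
push(12) -> [7, 12]
push(19) -> [7, 12, 19]
pop() returns 19 -> [7, 12]
pop() returns 12 -> [7]
push(26) -> [7, 26]
pop() returns 26 -> [7]
Final stack (bottom to top): [7]


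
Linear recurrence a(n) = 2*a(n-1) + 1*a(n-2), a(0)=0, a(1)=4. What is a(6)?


Build bottom-up:
...a(4)=48, a(5)=116, a(6)=2*116+1*48=280


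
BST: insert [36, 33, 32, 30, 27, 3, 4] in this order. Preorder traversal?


Root = 36; build tree by BST insertion.
Preorder traversal: [36, 33, 32, 30, 27, 3, 4]


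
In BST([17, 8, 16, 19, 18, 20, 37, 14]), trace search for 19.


BST root = 17
Search for 19: compare at each node
Path: [17, 19]


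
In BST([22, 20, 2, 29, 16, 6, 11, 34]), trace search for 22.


BST root = 22
Search for 22: compare at each node
Path: [22]


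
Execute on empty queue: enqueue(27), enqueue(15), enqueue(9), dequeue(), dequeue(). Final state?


enqueue(27) -> [27]
enqueue(15) -> [27, 15]
enqueue(9) -> [27, 15, 9]
dequeue() returns 27 -> [15, 9]
dequeue() returns 15 -> [9]
Final queue (front to back): [9]


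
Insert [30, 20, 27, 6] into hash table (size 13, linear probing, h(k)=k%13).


Insertions: 30->slot 4; 20->slot 7; 27->slot 1; 6->slot 6
Table: [None, 27, None, None, 30, None, 6, 20, None, None, None, None, None]


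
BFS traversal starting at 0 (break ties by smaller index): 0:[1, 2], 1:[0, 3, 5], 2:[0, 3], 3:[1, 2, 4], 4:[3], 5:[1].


BFS queue: start with [0]
Visit order: [0, 1, 2, 3, 5, 4]


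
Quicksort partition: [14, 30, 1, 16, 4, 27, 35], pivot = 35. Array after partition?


Elements <= 35 go left of pivot.
Result: [14, 30, 1, 16, 4, 27, 35], pivot at index 6


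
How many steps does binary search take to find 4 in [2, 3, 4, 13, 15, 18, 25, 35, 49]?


Search for 4:
[0,8] mid=4 arr[4]=15
[0,3] mid=1 arr[1]=3
[2,3] mid=2 arr[2]=4
Total: 3 comparisons


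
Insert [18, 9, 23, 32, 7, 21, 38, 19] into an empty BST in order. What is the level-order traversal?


Root = 18; build tree by BST insertion.
Level-Order traversal: [18, 9, 23, 7, 21, 32, 19, 38]


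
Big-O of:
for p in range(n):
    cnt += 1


Per nesting level: O(n) = O(n)
Complexity: O(n)


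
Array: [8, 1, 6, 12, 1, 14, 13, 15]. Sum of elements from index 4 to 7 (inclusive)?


Prefix sums: [0, 8, 9, 15, 27, 28, 42, 55, 70]
Sum[4..7] = prefix[8] - prefix[4] = 70 - 27 = 43


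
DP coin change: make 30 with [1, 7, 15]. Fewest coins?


dp[0]=0; dp[i]=1+min(dp[i-c] for c in coins)
...dp[25]=5, dp[26]=6, dp[27]=7, dp[28]=4, dp[29]=3, dp[30]=2
Minimum coins for 30 = 2


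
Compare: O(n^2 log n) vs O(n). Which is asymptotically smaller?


linear grows slower than n^2 log n
O(n) is asymptotically smaller; O(n^2 log n) grows faster


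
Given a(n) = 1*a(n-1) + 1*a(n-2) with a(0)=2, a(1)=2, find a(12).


Build bottom-up:
...a(10)=178, a(11)=288, a(12)=1*288+1*178=466


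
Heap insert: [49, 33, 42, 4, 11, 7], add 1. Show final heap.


Append 1: [49, 33, 42, 4, 11, 7, 1]
Bubble up: no swaps needed
Result: [49, 33, 42, 4, 11, 7, 1]


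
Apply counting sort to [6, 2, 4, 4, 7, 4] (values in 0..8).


Count array: [0, 0, 1, 0, 3, 0, 1, 1, 0]
Reconstruct: [2, 4, 4, 4, 6, 7]


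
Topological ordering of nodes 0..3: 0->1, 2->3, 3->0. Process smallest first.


Kahn's algorithm, process smallest node first
Order: [2, 3, 0, 1]


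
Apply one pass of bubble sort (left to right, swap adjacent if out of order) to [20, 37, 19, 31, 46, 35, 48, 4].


After one pass: [20, 19, 31, 37, 35, 46, 4, 48]


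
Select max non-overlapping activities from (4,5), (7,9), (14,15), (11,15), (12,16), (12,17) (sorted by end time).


Greedy: pick earliest-ending, then skip overlaps.
Selected (3 activities): [(4, 5), (7, 9), (14, 15)]


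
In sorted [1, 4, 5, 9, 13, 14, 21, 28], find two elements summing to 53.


Two pointers: lo=0, hi=7
No pair sums to 53


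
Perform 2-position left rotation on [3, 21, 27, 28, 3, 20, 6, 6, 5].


Left rotate by 2: [27, 28, 3, 20, 6, 6, 5, 3, 21]


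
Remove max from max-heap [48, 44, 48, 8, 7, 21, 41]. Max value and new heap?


Max = 48
Replace root with last, heapify down
Resulting heap: [48, 44, 41, 8, 7, 21]


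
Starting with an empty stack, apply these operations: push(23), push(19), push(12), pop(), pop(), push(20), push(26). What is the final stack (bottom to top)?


push(23) -> [23]
push(19) -> [23, 19]
push(12) -> [23, 19, 12]
pop() returns 12 -> [23, 19]
pop() returns 19 -> [23]
push(20) -> [23, 20]
push(26) -> [23, 20, 26]
Final stack (bottom to top): [23, 20, 26]


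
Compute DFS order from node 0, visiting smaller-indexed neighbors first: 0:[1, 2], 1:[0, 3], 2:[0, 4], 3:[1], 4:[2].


DFS stack-based: start with [0]
Visit order: [0, 1, 3, 2, 4]


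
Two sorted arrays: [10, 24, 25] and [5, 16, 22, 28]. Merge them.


Compare heads, take smaller each step.
Merged: [5, 10, 16, 22, 24, 25, 28]


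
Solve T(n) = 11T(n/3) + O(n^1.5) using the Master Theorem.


a=11, b=3, c=1.5. log_3(11)=2.183 > c=1.5. Case 1: O(n^log_b(a)) = O(n^2.183)
Complexity: O(n^2.183)


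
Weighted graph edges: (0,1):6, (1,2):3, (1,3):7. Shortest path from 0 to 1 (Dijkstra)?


Dijkstra from 0:
Distances: {0: 0, 1: 6, 2: 9, 3: 13}
Shortest distance to 1 = 6, path = [0, 1]


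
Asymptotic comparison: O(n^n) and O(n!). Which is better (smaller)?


factorial grows slower than n^n
O(n!) is asymptotically smaller; O(n^n) grows faster


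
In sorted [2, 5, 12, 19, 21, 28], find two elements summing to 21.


Two pointers: lo=0, hi=5
Found pair: (2, 19) summing to 21


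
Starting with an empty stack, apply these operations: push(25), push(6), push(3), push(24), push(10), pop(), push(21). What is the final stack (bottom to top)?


push(25) -> [25]
push(6) -> [25, 6]
push(3) -> [25, 6, 3]
push(24) -> [25, 6, 3, 24]
push(10) -> [25, 6, 3, 24, 10]
pop() returns 10 -> [25, 6, 3, 24]
push(21) -> [25, 6, 3, 24, 21]
Final stack (bottom to top): [25, 6, 3, 24, 21]


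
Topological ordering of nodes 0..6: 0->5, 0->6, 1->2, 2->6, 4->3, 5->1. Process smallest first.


Kahn's algorithm, process smallest node first
Order: [0, 4, 3, 5, 1, 2, 6]


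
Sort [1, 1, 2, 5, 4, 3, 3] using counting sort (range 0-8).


Count array: [0, 2, 1, 2, 1, 1, 0, 0, 0]
Reconstruct: [1, 1, 2, 3, 3, 4, 5]


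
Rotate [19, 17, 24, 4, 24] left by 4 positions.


Left rotate by 4: [24, 19, 17, 24, 4]


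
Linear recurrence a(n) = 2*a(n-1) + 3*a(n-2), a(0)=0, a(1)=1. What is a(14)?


Build bottom-up:
...a(12)=132860, a(13)=398581, a(14)=2*398581+3*132860=1195742


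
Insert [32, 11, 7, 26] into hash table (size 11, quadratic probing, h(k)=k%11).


Insertions: 32->slot 10; 11->slot 0; 7->slot 7; 26->slot 4
Table: [11, None, None, None, 26, None, None, 7, None, None, 32]


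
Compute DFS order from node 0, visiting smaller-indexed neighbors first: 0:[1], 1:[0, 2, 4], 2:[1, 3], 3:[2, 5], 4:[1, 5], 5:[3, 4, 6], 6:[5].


DFS stack-based: start with [0]
Visit order: [0, 1, 2, 3, 5, 4, 6]


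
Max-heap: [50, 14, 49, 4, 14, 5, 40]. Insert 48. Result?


Append 48: [50, 14, 49, 4, 14, 5, 40, 48]
Bubble up: swap idx 7(48) with idx 3(4); swap idx 3(48) with idx 1(14)
Result: [50, 48, 49, 14, 14, 5, 40, 4]


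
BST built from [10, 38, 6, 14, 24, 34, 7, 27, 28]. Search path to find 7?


BST root = 10
Search for 7: compare at each node
Path: [10, 6, 7]


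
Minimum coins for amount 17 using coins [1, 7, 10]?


dp[0]=0; dp[i]=1+min(dp[i-c] for c in coins)
...dp[12]=3, dp[13]=4, dp[14]=2, dp[15]=3, dp[16]=4, dp[17]=2
Minimum coins for 17 = 2


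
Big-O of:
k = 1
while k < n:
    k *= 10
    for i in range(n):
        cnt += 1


Per nesting level: O(log n) * O(n) = O(n log n)
Complexity: O(n log n)


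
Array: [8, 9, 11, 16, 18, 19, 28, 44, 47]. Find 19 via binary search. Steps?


Search for 19:
[0,8] mid=4 arr[4]=18
[5,8] mid=6 arr[6]=28
[5,5] mid=5 arr[5]=19
Total: 3 comparisons


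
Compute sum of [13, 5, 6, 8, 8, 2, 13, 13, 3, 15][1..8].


Prefix sums: [0, 13, 18, 24, 32, 40, 42, 55, 68, 71, 86]
Sum[1..8] = prefix[9] - prefix[1] = 71 - 13 = 58


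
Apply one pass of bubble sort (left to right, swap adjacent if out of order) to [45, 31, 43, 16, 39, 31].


After one pass: [31, 43, 16, 39, 31, 45]


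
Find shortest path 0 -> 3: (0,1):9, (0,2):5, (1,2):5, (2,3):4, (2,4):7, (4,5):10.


Dijkstra from 0:
Distances: {0: 0, 1: 9, 2: 5, 3: 9, 4: 12, 5: 22}
Shortest distance to 3 = 9, path = [0, 2, 3]


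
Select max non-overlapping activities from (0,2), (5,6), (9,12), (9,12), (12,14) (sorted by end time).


Greedy: pick earliest-ending, then skip overlaps.
Selected (4 activities): [(0, 2), (5, 6), (9, 12), (12, 14)]


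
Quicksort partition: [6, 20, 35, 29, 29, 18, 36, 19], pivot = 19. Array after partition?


Elements <= 19 go left of pivot.
Result: [6, 18, 19, 29, 29, 20, 36, 35], pivot at index 2


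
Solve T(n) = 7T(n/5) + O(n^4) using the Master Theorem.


a=7, b=5, c=4. log_5(7)=1.209 < c=4. Case 3: O(n^c) = O(n^4)
Complexity: O(n^4)


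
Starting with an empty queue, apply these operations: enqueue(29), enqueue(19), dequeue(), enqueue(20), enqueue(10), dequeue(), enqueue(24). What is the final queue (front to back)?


enqueue(29) -> [29]
enqueue(19) -> [29, 19]
dequeue() returns 29 -> [19]
enqueue(20) -> [19, 20]
enqueue(10) -> [19, 20, 10]
dequeue() returns 19 -> [20, 10]
enqueue(24) -> [20, 10, 24]
Final queue (front to back): [20, 10, 24]


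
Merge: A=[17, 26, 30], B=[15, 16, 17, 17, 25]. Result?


Compare heads, take smaller each step.
Merged: [15, 16, 17, 17, 17, 25, 26, 30]


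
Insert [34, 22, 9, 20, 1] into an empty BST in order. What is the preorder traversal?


Root = 34; build tree by BST insertion.
Preorder traversal: [34, 22, 9, 1, 20]


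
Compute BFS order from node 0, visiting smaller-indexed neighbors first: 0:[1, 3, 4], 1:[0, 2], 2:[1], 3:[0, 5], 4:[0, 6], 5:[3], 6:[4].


BFS queue: start with [0]
Visit order: [0, 1, 3, 4, 2, 5, 6]


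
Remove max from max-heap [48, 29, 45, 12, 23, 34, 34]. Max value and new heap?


Max = 48
Replace root with last, heapify down
Resulting heap: [45, 29, 34, 12, 23, 34]


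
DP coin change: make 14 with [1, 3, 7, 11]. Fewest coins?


dp[0]=0; dp[i]=1+min(dp[i-c] for c in coins)
...dp[9]=3, dp[10]=2, dp[11]=1, dp[12]=2, dp[13]=3, dp[14]=2
Minimum coins for 14 = 2


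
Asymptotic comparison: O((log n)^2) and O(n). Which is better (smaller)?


polylogarithmic grows slower than linear
O((log n)^2) is asymptotically smaller; O(n) grows faster


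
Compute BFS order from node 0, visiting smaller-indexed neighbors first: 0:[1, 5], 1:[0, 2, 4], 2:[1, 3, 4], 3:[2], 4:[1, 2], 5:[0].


BFS queue: start with [0]
Visit order: [0, 1, 5, 2, 4, 3]


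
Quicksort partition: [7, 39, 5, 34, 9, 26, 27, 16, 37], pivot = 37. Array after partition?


Elements <= 37 go left of pivot.
Result: [7, 5, 34, 9, 26, 27, 16, 37, 39], pivot at index 7


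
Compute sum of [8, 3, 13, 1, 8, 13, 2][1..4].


Prefix sums: [0, 8, 11, 24, 25, 33, 46, 48]
Sum[1..4] = prefix[5] - prefix[1] = 33 - 8 = 25


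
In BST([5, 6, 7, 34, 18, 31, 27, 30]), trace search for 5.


BST root = 5
Search for 5: compare at each node
Path: [5]


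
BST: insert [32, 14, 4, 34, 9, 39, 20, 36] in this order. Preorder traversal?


Root = 32; build tree by BST insertion.
Preorder traversal: [32, 14, 4, 9, 20, 34, 39, 36]


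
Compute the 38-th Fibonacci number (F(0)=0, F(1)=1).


F(n)=F(n-1)+F(n-2)
...F(36)=14930352, F(37)=24157817, F(38)=39088169


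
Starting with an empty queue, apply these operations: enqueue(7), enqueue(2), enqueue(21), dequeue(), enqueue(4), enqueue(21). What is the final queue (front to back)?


enqueue(7) -> [7]
enqueue(2) -> [7, 2]
enqueue(21) -> [7, 2, 21]
dequeue() returns 7 -> [2, 21]
enqueue(4) -> [2, 21, 4]
enqueue(21) -> [2, 21, 4, 21]
Final queue (front to back): [2, 21, 4, 21]


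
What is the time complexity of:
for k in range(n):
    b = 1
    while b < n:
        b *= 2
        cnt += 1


Per nesting level: O(n) * O(log n) = O(n log n)
Complexity: O(n log n)


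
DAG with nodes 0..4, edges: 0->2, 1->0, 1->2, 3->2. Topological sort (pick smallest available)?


Kahn's algorithm, process smallest node first
Order: [1, 0, 3, 2, 4]


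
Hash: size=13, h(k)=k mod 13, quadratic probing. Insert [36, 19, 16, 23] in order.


Insertions: 36->slot 10; 19->slot 6; 16->slot 3; 23->slot 11
Table: [None, None, None, 16, None, None, 19, None, None, None, 36, 23, None]


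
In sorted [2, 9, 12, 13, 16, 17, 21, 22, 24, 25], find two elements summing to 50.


Two pointers: lo=0, hi=9
No pair sums to 50


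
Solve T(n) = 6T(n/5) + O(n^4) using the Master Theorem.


a=6, b=5, c=4. log_5(6)=1.113 < c=4. Case 3: O(n^c) = O(n^4)
Complexity: O(n^4)


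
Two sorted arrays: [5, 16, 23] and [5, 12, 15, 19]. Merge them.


Compare heads, take smaller each step.
Merged: [5, 5, 12, 15, 16, 19, 23]


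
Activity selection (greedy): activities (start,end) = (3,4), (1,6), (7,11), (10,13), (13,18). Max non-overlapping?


Greedy: pick earliest-ending, then skip overlaps.
Selected (3 activities): [(3, 4), (7, 11), (13, 18)]


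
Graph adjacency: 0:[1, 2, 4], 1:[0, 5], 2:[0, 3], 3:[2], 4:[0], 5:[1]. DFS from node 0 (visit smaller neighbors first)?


DFS stack-based: start with [0]
Visit order: [0, 1, 5, 2, 3, 4]


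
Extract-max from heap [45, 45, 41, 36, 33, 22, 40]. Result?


Max = 45
Replace root with last, heapify down
Resulting heap: [45, 40, 41, 36, 33, 22]


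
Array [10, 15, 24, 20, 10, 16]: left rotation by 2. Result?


Left rotate by 2: [24, 20, 10, 16, 10, 15]


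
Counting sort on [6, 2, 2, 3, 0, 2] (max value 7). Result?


Count array: [1, 0, 3, 1, 0, 0, 1, 0]
Reconstruct: [0, 2, 2, 2, 3, 6]


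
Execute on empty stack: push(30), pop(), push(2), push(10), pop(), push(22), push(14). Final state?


push(30) -> [30]
pop() returns 30 -> []
push(2) -> [2]
push(10) -> [2, 10]
pop() returns 10 -> [2]
push(22) -> [2, 22]
push(14) -> [2, 22, 14]
Final stack (bottom to top): [2, 22, 14]


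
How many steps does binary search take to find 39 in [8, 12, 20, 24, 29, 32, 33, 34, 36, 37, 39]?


Search for 39:
[0,10] mid=5 arr[5]=32
[6,10] mid=8 arr[8]=36
[9,10] mid=9 arr[9]=37
[10,10] mid=10 arr[10]=39
Total: 4 comparisons


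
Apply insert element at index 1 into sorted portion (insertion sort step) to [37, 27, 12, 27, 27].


After one pass: [27, 37, 12, 27, 27]


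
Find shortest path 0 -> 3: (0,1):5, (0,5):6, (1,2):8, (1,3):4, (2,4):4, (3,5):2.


Dijkstra from 0:
Distances: {0: 0, 1: 5, 2: 13, 3: 8, 4: 17, 5: 6}
Shortest distance to 3 = 8, path = [0, 5, 3]


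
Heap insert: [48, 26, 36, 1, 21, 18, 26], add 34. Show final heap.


Append 34: [48, 26, 36, 1, 21, 18, 26, 34]
Bubble up: swap idx 7(34) with idx 3(1); swap idx 3(34) with idx 1(26)
Result: [48, 34, 36, 26, 21, 18, 26, 1]


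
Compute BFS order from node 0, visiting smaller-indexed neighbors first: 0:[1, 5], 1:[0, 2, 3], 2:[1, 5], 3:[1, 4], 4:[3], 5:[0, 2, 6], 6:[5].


BFS queue: start with [0]
Visit order: [0, 1, 5, 2, 3, 6, 4]


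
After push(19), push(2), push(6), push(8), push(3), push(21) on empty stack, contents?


push(19) -> [19]
push(2) -> [19, 2]
push(6) -> [19, 2, 6]
push(8) -> [19, 2, 6, 8]
push(3) -> [19, 2, 6, 8, 3]
push(21) -> [19, 2, 6, 8, 3, 21]
Final stack (bottom to top): [19, 2, 6, 8, 3, 21]


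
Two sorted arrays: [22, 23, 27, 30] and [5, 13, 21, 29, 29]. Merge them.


Compare heads, take smaller each step.
Merged: [5, 13, 21, 22, 23, 27, 29, 29, 30]


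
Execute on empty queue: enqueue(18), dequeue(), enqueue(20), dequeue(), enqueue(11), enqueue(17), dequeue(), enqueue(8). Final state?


enqueue(18) -> [18]
dequeue() returns 18 -> []
enqueue(20) -> [20]
dequeue() returns 20 -> []
enqueue(11) -> [11]
enqueue(17) -> [11, 17]
dequeue() returns 11 -> [17]
enqueue(8) -> [17, 8]
Final queue (front to back): [17, 8]


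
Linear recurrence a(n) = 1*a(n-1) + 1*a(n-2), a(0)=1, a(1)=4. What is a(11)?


Build bottom-up:
...a(9)=157, a(10)=254, a(11)=1*254+1*157=411


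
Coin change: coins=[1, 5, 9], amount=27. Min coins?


dp[0]=0; dp[i]=1+min(dp[i-c] for c in coins)
...dp[22]=6, dp[23]=3, dp[24]=4, dp[25]=5, dp[26]=6, dp[27]=3
Minimum coins for 27 = 3


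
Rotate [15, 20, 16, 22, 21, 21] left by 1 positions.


Left rotate by 1: [20, 16, 22, 21, 21, 15]


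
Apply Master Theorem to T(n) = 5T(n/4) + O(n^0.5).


a=5, b=4, c=0.5. log_4(5)=1.161 > c=0.5. Case 1: O(n^log_b(a)) = O(n^1.161)
Complexity: O(n^1.161)


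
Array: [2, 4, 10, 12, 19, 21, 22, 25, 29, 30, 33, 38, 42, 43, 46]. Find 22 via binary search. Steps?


Search for 22:
[0,14] mid=7 arr[7]=25
[0,6] mid=3 arr[3]=12
[4,6] mid=5 arr[5]=21
[6,6] mid=6 arr[6]=22
Total: 4 comparisons


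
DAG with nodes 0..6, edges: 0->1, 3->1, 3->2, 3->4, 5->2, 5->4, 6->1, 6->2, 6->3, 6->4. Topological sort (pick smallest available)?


Kahn's algorithm, process smallest node first
Order: [0, 5, 6, 3, 1, 2, 4]


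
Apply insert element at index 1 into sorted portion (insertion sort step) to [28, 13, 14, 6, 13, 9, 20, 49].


After one pass: [13, 28, 14, 6, 13, 9, 20, 49]


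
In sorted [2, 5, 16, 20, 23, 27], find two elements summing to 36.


Two pointers: lo=0, hi=5
Found pair: (16, 20) summing to 36


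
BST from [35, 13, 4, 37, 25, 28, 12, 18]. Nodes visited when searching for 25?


BST root = 35
Search for 25: compare at each node
Path: [35, 13, 25]


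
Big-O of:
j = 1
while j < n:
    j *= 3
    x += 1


Per nesting level: O(log n) = O(log n)
Complexity: O(log n)


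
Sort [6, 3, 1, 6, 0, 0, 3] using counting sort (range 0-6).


Count array: [2, 1, 0, 2, 0, 0, 2]
Reconstruct: [0, 0, 1, 3, 3, 6, 6]


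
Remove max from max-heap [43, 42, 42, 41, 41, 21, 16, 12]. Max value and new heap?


Max = 43
Replace root with last, heapify down
Resulting heap: [42, 41, 42, 12, 41, 21, 16]


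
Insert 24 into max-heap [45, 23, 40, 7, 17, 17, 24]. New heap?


Append 24: [45, 23, 40, 7, 17, 17, 24, 24]
Bubble up: swap idx 7(24) with idx 3(7); swap idx 3(24) with idx 1(23)
Result: [45, 24, 40, 23, 17, 17, 24, 7]


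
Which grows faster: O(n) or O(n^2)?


linear grows slower than quadratic
O(n) is asymptotically smaller; O(n^2) grows faster


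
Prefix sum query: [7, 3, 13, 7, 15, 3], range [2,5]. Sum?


Prefix sums: [0, 7, 10, 23, 30, 45, 48]
Sum[2..5] = prefix[6] - prefix[2] = 48 - 10 = 38


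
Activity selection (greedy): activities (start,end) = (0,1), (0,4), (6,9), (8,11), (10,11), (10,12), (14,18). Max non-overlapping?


Greedy: pick earliest-ending, then skip overlaps.
Selected (4 activities): [(0, 1), (6, 9), (10, 11), (14, 18)]


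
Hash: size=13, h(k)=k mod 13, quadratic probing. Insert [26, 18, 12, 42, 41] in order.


Insertions: 26->slot 0; 18->slot 5; 12->slot 12; 42->slot 3; 41->slot 2
Table: [26, None, 41, 42, None, 18, None, None, None, None, None, None, 12]


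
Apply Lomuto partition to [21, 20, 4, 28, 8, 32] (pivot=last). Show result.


Elements <= 32 go left of pivot.
Result: [21, 20, 4, 28, 8, 32], pivot at index 5


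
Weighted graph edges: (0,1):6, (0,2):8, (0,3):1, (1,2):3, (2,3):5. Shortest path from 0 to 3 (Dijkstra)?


Dijkstra from 0:
Distances: {0: 0, 1: 6, 2: 6, 3: 1}
Shortest distance to 3 = 1, path = [0, 3]


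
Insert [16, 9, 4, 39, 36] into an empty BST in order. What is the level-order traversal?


Root = 16; build tree by BST insertion.
Level-Order traversal: [16, 9, 39, 4, 36]


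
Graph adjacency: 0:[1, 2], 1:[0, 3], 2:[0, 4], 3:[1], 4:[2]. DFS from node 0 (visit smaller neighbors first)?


DFS stack-based: start with [0]
Visit order: [0, 1, 3, 2, 4]


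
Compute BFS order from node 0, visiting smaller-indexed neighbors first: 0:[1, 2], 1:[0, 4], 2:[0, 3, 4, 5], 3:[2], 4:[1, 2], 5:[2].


BFS queue: start with [0]
Visit order: [0, 1, 2, 4, 3, 5]


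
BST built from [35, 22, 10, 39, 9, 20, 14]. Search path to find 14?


BST root = 35
Search for 14: compare at each node
Path: [35, 22, 10, 20, 14]


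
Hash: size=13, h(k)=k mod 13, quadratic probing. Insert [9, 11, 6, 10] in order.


Insertions: 9->slot 9; 11->slot 11; 6->slot 6; 10->slot 10
Table: [None, None, None, None, None, None, 6, None, None, 9, 10, 11, None]


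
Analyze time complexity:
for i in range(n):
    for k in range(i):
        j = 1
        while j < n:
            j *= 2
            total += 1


Per nesting level: O(n) * O(n) [triangular over i] * O(log n) = O(n^2 log n)
Complexity: O(n^2 log n)


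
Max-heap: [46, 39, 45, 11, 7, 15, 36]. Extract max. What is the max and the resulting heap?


Max = 46
Replace root with last, heapify down
Resulting heap: [45, 39, 36, 11, 7, 15]


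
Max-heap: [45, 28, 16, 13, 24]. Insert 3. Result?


Append 3: [45, 28, 16, 13, 24, 3]
Bubble up: no swaps needed
Result: [45, 28, 16, 13, 24, 3]


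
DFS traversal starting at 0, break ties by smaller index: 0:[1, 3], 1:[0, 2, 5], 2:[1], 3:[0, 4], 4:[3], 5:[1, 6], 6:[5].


DFS stack-based: start with [0]
Visit order: [0, 1, 2, 5, 6, 3, 4]


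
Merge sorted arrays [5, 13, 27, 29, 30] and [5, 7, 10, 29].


Compare heads, take smaller each step.
Merged: [5, 5, 7, 10, 13, 27, 29, 29, 30]


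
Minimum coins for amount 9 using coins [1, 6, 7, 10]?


dp[0]=0; dp[i]=1+min(dp[i-c] for c in coins)
...dp[4]=4, dp[5]=5, dp[6]=1, dp[7]=1, dp[8]=2, dp[9]=3
Minimum coins for 9 = 3


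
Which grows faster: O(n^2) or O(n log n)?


linearithmic grows slower than quadratic
O(n log n) is asymptotically smaller; O(n^2) grows faster


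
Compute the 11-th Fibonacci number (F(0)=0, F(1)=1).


F(n)=F(n-1)+F(n-2)
...F(9)=34, F(10)=55, F(11)=89


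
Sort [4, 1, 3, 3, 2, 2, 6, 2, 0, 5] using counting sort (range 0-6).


Count array: [1, 1, 3, 2, 1, 1, 1]
Reconstruct: [0, 1, 2, 2, 2, 3, 3, 4, 5, 6]


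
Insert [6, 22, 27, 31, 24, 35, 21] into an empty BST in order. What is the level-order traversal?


Root = 6; build tree by BST insertion.
Level-Order traversal: [6, 22, 21, 27, 24, 31, 35]


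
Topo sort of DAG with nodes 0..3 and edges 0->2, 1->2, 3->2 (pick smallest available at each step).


Kahn's algorithm, process smallest node first
Order: [0, 1, 3, 2]


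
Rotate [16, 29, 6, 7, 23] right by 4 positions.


Right rotate by 4: [29, 6, 7, 23, 16]


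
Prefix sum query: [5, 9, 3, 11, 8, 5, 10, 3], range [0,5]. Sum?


Prefix sums: [0, 5, 14, 17, 28, 36, 41, 51, 54]
Sum[0..5] = prefix[6] - prefix[0] = 41 - 0 = 41


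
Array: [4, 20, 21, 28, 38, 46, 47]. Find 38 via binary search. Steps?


Search for 38:
[0,6] mid=3 arr[3]=28
[4,6] mid=5 arr[5]=46
[4,4] mid=4 arr[4]=38
Total: 3 comparisons


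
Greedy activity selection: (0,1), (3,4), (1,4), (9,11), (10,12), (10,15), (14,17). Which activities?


Greedy: pick earliest-ending, then skip overlaps.
Selected (4 activities): [(0, 1), (3, 4), (9, 11), (14, 17)]


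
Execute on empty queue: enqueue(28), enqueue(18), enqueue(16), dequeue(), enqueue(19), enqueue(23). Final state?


enqueue(28) -> [28]
enqueue(18) -> [28, 18]
enqueue(16) -> [28, 18, 16]
dequeue() returns 28 -> [18, 16]
enqueue(19) -> [18, 16, 19]
enqueue(23) -> [18, 16, 19, 23]
Final queue (front to back): [18, 16, 19, 23]


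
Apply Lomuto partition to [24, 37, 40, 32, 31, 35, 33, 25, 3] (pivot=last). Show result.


Elements <= 3 go left of pivot.
Result: [3, 37, 40, 32, 31, 35, 33, 25, 24], pivot at index 0


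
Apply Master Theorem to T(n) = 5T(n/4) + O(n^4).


a=5, b=4, c=4. log_4(5)=1.161 < c=4. Case 3: O(n^c) = O(n^4)
Complexity: O(n^4)


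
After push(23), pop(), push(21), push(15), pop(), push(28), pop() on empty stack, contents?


push(23) -> [23]
pop() returns 23 -> []
push(21) -> [21]
push(15) -> [21, 15]
pop() returns 15 -> [21]
push(28) -> [21, 28]
pop() returns 28 -> [21]
Final stack (bottom to top): [21]


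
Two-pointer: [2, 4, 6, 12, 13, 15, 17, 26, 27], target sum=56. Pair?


Two pointers: lo=0, hi=8
No pair sums to 56


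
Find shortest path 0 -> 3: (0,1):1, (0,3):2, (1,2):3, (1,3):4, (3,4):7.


Dijkstra from 0:
Distances: {0: 0, 1: 1, 2: 4, 3: 2, 4: 9}
Shortest distance to 3 = 2, path = [0, 3]


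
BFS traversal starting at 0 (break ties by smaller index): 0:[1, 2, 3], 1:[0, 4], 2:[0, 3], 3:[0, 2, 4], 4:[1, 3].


BFS queue: start with [0]
Visit order: [0, 1, 2, 3, 4]


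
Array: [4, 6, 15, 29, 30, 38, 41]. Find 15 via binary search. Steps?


Search for 15:
[0,6] mid=3 arr[3]=29
[0,2] mid=1 arr[1]=6
[2,2] mid=2 arr[2]=15
Total: 3 comparisons


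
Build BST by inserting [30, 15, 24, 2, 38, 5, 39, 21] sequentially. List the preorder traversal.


Root = 30; build tree by BST insertion.
Preorder traversal: [30, 15, 2, 5, 24, 21, 38, 39]


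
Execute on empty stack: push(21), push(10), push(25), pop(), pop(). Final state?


push(21) -> [21]
push(10) -> [21, 10]
push(25) -> [21, 10, 25]
pop() returns 25 -> [21, 10]
pop() returns 10 -> [21]
Final stack (bottom to top): [21]


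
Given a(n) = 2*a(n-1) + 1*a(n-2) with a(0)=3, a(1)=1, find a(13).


Build bottom-up:
...a(11)=12875, a(12)=31083, a(13)=2*31083+1*12875=75041


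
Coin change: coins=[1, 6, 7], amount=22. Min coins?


dp[0]=0; dp[i]=1+min(dp[i-c] for c in coins)
...dp[17]=5, dp[18]=3, dp[19]=3, dp[20]=3, dp[21]=3, dp[22]=4
Minimum coins for 22 = 4


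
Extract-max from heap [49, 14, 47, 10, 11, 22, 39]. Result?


Max = 49
Replace root with last, heapify down
Resulting heap: [47, 14, 39, 10, 11, 22]


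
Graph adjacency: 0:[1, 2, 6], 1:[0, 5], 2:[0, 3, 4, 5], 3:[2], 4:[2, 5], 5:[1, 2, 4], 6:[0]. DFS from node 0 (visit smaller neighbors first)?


DFS stack-based: start with [0]
Visit order: [0, 1, 5, 2, 3, 4, 6]


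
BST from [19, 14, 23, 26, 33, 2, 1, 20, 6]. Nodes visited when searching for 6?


BST root = 19
Search for 6: compare at each node
Path: [19, 14, 2, 6]


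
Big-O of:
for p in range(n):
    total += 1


Per nesting level: O(n) = O(n)
Complexity: O(n)


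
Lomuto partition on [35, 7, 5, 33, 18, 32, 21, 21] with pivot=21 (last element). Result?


Elements <= 21 go left of pivot.
Result: [7, 5, 18, 21, 21, 32, 33, 35], pivot at index 4


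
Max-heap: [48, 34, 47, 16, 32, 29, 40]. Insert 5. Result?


Append 5: [48, 34, 47, 16, 32, 29, 40, 5]
Bubble up: no swaps needed
Result: [48, 34, 47, 16, 32, 29, 40, 5]


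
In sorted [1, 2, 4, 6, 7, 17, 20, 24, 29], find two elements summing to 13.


Two pointers: lo=0, hi=8
Found pair: (6, 7) summing to 13


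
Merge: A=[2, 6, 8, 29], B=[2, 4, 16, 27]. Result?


Compare heads, take smaller each step.
Merged: [2, 2, 4, 6, 8, 16, 27, 29]


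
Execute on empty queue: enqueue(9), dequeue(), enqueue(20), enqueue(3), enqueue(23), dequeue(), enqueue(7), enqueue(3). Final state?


enqueue(9) -> [9]
dequeue() returns 9 -> []
enqueue(20) -> [20]
enqueue(3) -> [20, 3]
enqueue(23) -> [20, 3, 23]
dequeue() returns 20 -> [3, 23]
enqueue(7) -> [3, 23, 7]
enqueue(3) -> [3, 23, 7, 3]
Final queue (front to back): [3, 23, 7, 3]


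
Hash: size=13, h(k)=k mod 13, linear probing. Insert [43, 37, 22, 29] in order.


Insertions: 43->slot 4; 37->slot 11; 22->slot 9; 29->slot 3
Table: [None, None, None, 29, 43, None, None, None, None, 22, None, 37, None]


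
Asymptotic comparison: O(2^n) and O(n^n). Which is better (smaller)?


exponential grows slower than n^n
O(2^n) is asymptotically smaller; O(n^n) grows faster


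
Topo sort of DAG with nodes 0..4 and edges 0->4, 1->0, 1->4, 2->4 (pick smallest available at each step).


Kahn's algorithm, process smallest node first
Order: [1, 0, 2, 3, 4]


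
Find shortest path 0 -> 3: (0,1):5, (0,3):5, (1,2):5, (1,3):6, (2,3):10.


Dijkstra from 0:
Distances: {0: 0, 1: 5, 2: 10, 3: 5}
Shortest distance to 3 = 5, path = [0, 3]


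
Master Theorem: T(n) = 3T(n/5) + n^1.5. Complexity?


a=3, b=5, c=1.5. log_5(3)=0.683 < c=1.5. Case 3: O(n^c) = O(n^1.500)
Complexity: O(n^1.500)


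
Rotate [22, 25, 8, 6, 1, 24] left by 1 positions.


Left rotate by 1: [25, 8, 6, 1, 24, 22]


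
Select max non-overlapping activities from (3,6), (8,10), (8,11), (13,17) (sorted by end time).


Greedy: pick earliest-ending, then skip overlaps.
Selected (3 activities): [(3, 6), (8, 10), (13, 17)]


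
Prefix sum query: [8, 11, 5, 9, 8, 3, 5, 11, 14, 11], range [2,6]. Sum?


Prefix sums: [0, 8, 19, 24, 33, 41, 44, 49, 60, 74, 85]
Sum[2..6] = prefix[7] - prefix[2] = 49 - 19 = 30


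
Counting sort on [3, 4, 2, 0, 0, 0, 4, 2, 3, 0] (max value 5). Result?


Count array: [4, 0, 2, 2, 2, 0]
Reconstruct: [0, 0, 0, 0, 2, 2, 3, 3, 4, 4]


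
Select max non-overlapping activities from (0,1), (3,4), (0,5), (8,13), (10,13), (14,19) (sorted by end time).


Greedy: pick earliest-ending, then skip overlaps.
Selected (4 activities): [(0, 1), (3, 4), (8, 13), (14, 19)]


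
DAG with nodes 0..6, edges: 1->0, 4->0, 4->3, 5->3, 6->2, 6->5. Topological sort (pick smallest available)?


Kahn's algorithm, process smallest node first
Order: [1, 4, 0, 6, 2, 5, 3]


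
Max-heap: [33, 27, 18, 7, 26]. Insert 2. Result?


Append 2: [33, 27, 18, 7, 26, 2]
Bubble up: no swaps needed
Result: [33, 27, 18, 7, 26, 2]


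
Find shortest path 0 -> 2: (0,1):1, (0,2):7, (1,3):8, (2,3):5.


Dijkstra from 0:
Distances: {0: 0, 1: 1, 2: 7, 3: 9}
Shortest distance to 2 = 7, path = [0, 2]


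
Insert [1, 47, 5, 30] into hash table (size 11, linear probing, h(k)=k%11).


Insertions: 1->slot 1; 47->slot 3; 5->slot 5; 30->slot 8
Table: [None, 1, None, 47, None, 5, None, None, 30, None, None]


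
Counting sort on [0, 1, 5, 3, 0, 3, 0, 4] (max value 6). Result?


Count array: [3, 1, 0, 2, 1, 1, 0]
Reconstruct: [0, 0, 0, 1, 3, 3, 4, 5]


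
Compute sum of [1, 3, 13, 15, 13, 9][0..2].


Prefix sums: [0, 1, 4, 17, 32, 45, 54]
Sum[0..2] = prefix[3] - prefix[0] = 17 - 0 = 17


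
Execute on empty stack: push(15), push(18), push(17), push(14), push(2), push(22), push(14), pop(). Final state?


push(15) -> [15]
push(18) -> [15, 18]
push(17) -> [15, 18, 17]
push(14) -> [15, 18, 17, 14]
push(2) -> [15, 18, 17, 14, 2]
push(22) -> [15, 18, 17, 14, 2, 22]
push(14) -> [15, 18, 17, 14, 2, 22, 14]
pop() returns 14 -> [15, 18, 17, 14, 2, 22]
Final stack (bottom to top): [15, 18, 17, 14, 2, 22]
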